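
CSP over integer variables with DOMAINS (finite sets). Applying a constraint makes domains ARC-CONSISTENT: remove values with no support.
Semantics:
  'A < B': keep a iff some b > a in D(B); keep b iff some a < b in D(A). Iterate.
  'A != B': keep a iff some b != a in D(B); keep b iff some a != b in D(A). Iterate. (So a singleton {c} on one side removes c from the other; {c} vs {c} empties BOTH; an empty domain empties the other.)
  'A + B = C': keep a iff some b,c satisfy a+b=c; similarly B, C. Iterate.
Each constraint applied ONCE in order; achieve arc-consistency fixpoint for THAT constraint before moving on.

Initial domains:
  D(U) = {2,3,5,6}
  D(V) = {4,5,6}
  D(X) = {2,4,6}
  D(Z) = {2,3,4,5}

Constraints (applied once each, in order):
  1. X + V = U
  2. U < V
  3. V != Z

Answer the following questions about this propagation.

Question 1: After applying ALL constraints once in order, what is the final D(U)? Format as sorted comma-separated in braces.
Answer: {}

Derivation:
Constraint 1 (X + V = U) on D(X)={2,4,6} D(V)={4,5,6} D(U)={2,3,5,6}: X {2,4,6}->{2}; V {4,5,6}->{4}; U {2,3,5,6}->{6}
Constraint 2 (U < V) on D(U)={6} D(V)={4}: U {6}->{}; V {4}->{}
Constraint 3 (V != Z) on D(V)={} D(Z)={2,3,4,5}: Z {2,3,4,5}->{}
So after all 3 constraints: D(U) = {}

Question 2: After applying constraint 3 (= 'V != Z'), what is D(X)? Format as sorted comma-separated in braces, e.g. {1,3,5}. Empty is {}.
Constraint 1 (X + V = U) on D(X)={2,4,6} D(V)={4,5,6} D(U)={2,3,5,6}: X {2,4,6}->{2}; V {4,5,6}->{4}; U {2,3,5,6}->{6}
Constraint 2 (U < V) on D(U)={6} D(V)={4}: U {6}->{}; V {4}->{}
Constraint 3 (V != Z) on D(V)={} D(Z)={2,3,4,5}: Z {2,3,4,5}->{}
So after constraint 3: D(X) = {2}

Answer: {2}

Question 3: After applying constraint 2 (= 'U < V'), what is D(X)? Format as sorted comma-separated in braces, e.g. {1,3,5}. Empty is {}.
Constraint 1 (X + V = U) on D(X)={2,4,6} D(V)={4,5,6} D(U)={2,3,5,6}: X {2,4,6}->{2}; V {4,5,6}->{4}; U {2,3,5,6}->{6}
Constraint 2 (U < V) on D(U)={6} D(V)={4}: U {6}->{}; V {4}->{}
So after constraint 2: D(X) = {2}

Answer: {2}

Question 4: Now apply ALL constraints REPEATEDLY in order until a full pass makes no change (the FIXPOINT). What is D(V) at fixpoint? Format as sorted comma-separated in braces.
Answer: {}

Derivation:
pass 0 (initial): D(V)={4,5,6}
pass 1: U {2,3,5,6}->{}; V {4,5,6}->{}; X {2,4,6}->{2}; Z {2,3,4,5}->{}
pass 2: X {2}->{}
pass 3: no change
Fixpoint after 3 passes: D(V) = {}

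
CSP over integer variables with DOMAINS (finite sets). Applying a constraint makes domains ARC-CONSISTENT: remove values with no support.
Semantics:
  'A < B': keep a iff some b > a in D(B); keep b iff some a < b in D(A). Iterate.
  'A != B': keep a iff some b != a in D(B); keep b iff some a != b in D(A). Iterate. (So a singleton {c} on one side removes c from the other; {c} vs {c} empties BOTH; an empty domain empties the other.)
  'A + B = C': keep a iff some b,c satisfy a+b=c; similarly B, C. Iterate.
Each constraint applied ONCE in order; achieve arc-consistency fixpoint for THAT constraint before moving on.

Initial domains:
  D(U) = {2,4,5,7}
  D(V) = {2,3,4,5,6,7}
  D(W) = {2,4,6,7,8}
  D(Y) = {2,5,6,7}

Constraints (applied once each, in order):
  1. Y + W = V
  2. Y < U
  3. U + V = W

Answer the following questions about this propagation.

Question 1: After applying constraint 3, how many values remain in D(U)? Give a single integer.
Answer: 0

Derivation:
Constraint 1 (Y + W = V) on D(Y)={2,5,6,7} D(W)={2,4,6,7,8} D(V)={2,3,4,5,6,7}: Y {2,5,6,7}->{2,5}; W {2,4,6,7,8}->{2,4}; V {2,3,4,5,6,7}->{4,6,7}
Constraint 2 (Y < U) on D(Y)={2,5} D(U)={2,4,5,7}: U {2,4,5,7}->{4,5,7}
Constraint 3 (U + V = W) on D(U)={4,5,7} D(V)={4,6,7} D(W)={2,4}: U {4,5,7}->{}; V {4,6,7}->{}; W {2,4}->{}
So after constraint 3: D(U)={}, size = 0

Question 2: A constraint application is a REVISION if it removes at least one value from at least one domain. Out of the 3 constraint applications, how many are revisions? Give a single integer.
Constraint 1 (Y + W = V) on D(Y)={2,5,6,7} D(W)={2,4,6,7,8} D(V)={2,3,4,5,6,7}: Y {2,5,6,7}->{2,5}; W {2,4,6,7,8}->{2,4}; V {2,3,4,5,6,7}->{4,6,7} => REVISION
Constraint 2 (Y < U) on D(Y)={2,5} D(U)={2,4,5,7}: U {2,4,5,7}->{4,5,7} => REVISION
Constraint 3 (U + V = W) on D(U)={4,5,7} D(V)={4,6,7} D(W)={2,4}: U {4,5,7}->{}; V {4,6,7}->{}; W {2,4}->{} => REVISION
Total revisions = 3

Answer: 3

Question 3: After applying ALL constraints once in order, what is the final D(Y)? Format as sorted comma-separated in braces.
Constraint 1 (Y + W = V) on D(Y)={2,5,6,7} D(W)={2,4,6,7,8} D(V)={2,3,4,5,6,7}: Y {2,5,6,7}->{2,5}; W {2,4,6,7,8}->{2,4}; V {2,3,4,5,6,7}->{4,6,7}
Constraint 2 (Y < U) on D(Y)={2,5} D(U)={2,4,5,7}: U {2,4,5,7}->{4,5,7}
Constraint 3 (U + V = W) on D(U)={4,5,7} D(V)={4,6,7} D(W)={2,4}: U {4,5,7}->{}; V {4,6,7}->{}; W {2,4}->{}
So after all 3 constraints: D(Y) = {2,5}

Answer: {2,5}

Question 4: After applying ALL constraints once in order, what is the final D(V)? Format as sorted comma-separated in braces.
Constraint 1 (Y + W = V) on D(Y)={2,5,6,7} D(W)={2,4,6,7,8} D(V)={2,3,4,5,6,7}: Y {2,5,6,7}->{2,5}; W {2,4,6,7,8}->{2,4}; V {2,3,4,5,6,7}->{4,6,7}
Constraint 2 (Y < U) on D(Y)={2,5} D(U)={2,4,5,7}: U {2,4,5,7}->{4,5,7}
Constraint 3 (U + V = W) on D(U)={4,5,7} D(V)={4,6,7} D(W)={2,4}: U {4,5,7}->{}; V {4,6,7}->{}; W {2,4}->{}
So after all 3 constraints: D(V) = {}

Answer: {}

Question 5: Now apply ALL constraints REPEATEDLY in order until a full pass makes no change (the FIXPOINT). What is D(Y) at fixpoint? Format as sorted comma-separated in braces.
pass 0 (initial): D(Y)={2,5,6,7}
pass 1: U {2,4,5,7}->{}; V {2,3,4,5,6,7}->{}; W {2,4,6,7,8}->{}; Y {2,5,6,7}->{2,5}
pass 2: Y {2,5}->{}
pass 3: no change
Fixpoint after 3 passes: D(Y) = {}

Answer: {}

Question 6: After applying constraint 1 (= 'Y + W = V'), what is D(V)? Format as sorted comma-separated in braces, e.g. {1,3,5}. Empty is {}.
Constraint 1 (Y + W = V) on D(Y)={2,5,6,7} D(W)={2,4,6,7,8} D(V)={2,3,4,5,6,7}: Y {2,5,6,7}->{2,5}; W {2,4,6,7,8}->{2,4}; V {2,3,4,5,6,7}->{4,6,7}
So after constraint 1: D(V) = {4,6,7}

Answer: {4,6,7}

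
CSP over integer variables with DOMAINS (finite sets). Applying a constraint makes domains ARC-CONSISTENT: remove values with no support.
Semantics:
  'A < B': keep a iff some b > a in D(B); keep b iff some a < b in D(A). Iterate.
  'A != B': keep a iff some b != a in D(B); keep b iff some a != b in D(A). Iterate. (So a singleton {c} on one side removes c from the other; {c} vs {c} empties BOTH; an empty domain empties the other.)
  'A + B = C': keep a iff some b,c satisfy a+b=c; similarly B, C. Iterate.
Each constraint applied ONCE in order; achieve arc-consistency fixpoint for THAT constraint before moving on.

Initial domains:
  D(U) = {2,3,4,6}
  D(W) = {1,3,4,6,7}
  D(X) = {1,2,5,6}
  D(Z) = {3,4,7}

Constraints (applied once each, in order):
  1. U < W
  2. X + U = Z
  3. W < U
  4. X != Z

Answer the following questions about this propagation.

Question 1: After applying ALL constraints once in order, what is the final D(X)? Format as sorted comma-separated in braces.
Constraint 1 (U < W) on D(U)={2,3,4,6} D(W)={1,3,4,6,7}: W {1,3,4,6,7}->{3,4,6,7}
Constraint 2 (X + U = Z) on D(X)={1,2,5,6} D(U)={2,3,4,6} D(Z)={3,4,7}: X {1,2,5,6}->{1,2,5}; U {2,3,4,6}->{2,3,6}
Constraint 3 (W < U) on D(W)={3,4,6,7} D(U)={2,3,6}: W {3,4,6,7}->{3,4}; U {2,3,6}->{6}
Constraint 4 (X != Z) on D(X)={1,2,5} D(Z)={3,4,7}: no change
So after all 4 constraints: D(X) = {1,2,5}

Answer: {1,2,5}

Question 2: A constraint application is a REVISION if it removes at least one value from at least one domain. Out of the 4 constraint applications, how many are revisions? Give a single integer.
Answer: 3

Derivation:
Constraint 1 (U < W) on D(U)={2,3,4,6} D(W)={1,3,4,6,7}: W {1,3,4,6,7}->{3,4,6,7} => REVISION
Constraint 2 (X + U = Z) on D(X)={1,2,5,6} D(U)={2,3,4,6} D(Z)={3,4,7}: X {1,2,5,6}->{1,2,5}; U {2,3,4,6}->{2,3,6} => REVISION
Constraint 3 (W < U) on D(W)={3,4,6,7} D(U)={2,3,6}: W {3,4,6,7}->{3,4}; U {2,3,6}->{6} => REVISION
Constraint 4 (X != Z) on D(X)={1,2,5} D(Z)={3,4,7}: no change => not a revision
Total revisions = 3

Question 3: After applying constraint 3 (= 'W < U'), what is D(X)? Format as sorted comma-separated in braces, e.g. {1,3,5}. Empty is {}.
Constraint 1 (U < W) on D(U)={2,3,4,6} D(W)={1,3,4,6,7}: W {1,3,4,6,7}->{3,4,6,7}
Constraint 2 (X + U = Z) on D(X)={1,2,5,6} D(U)={2,3,4,6} D(Z)={3,4,7}: X {1,2,5,6}->{1,2,5}; U {2,3,4,6}->{2,3,6}
Constraint 3 (W < U) on D(W)={3,4,6,7} D(U)={2,3,6}: W {3,4,6,7}->{3,4}; U {2,3,6}->{6}
So after constraint 3: D(X) = {1,2,5}

Answer: {1,2,5}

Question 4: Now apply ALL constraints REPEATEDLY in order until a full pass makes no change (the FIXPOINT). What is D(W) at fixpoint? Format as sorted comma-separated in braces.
pass 0 (initial): D(W)={1,3,4,6,7}
pass 1: U {2,3,4,6}->{6}; W {1,3,4,6,7}->{3,4}; X {1,2,5,6}->{1,2,5}
pass 2: U {6}->{}; W {3,4}->{}; X {1,2,5}->{}; Z {3,4,7}->{}
pass 3: no change
Fixpoint after 3 passes: D(W) = {}

Answer: {}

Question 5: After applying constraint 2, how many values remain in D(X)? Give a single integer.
Constraint 1 (U < W) on D(U)={2,3,4,6} D(W)={1,3,4,6,7}: W {1,3,4,6,7}->{3,4,6,7}
Constraint 2 (X + U = Z) on D(X)={1,2,5,6} D(U)={2,3,4,6} D(Z)={3,4,7}: X {1,2,5,6}->{1,2,5}; U {2,3,4,6}->{2,3,6}
So after constraint 2: D(X)={1,2,5}, size = 3

Answer: 3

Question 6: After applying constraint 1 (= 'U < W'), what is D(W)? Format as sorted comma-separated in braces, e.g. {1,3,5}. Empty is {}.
Constraint 1 (U < W) on D(U)={2,3,4,6} D(W)={1,3,4,6,7}: W {1,3,4,6,7}->{3,4,6,7}
So after constraint 1: D(W) = {3,4,6,7}

Answer: {3,4,6,7}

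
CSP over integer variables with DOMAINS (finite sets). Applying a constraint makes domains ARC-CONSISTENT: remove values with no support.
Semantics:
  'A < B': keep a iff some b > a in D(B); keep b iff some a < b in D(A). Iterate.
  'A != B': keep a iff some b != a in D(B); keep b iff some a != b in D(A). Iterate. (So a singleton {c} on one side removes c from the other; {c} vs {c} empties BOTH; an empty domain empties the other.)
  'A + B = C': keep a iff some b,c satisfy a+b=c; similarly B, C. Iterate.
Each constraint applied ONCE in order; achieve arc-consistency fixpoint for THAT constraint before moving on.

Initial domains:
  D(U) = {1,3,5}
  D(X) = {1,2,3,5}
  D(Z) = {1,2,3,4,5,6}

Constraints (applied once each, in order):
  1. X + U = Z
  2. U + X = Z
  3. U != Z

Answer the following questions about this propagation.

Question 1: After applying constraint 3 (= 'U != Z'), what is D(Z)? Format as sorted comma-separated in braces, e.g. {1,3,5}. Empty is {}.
Constraint 1 (X + U = Z) on D(X)={1,2,3,5} D(U)={1,3,5} D(Z)={1,2,3,4,5,6}: Z {1,2,3,4,5,6}->{2,3,4,5,6}
Constraint 2 (U + X = Z) on D(U)={1,3,5} D(X)={1,2,3,5} D(Z)={2,3,4,5,6}: no change
Constraint 3 (U != Z) on D(U)={1,3,5} D(Z)={2,3,4,5,6}: no change
So after constraint 3: D(Z) = {2,3,4,5,6}

Answer: {2,3,4,5,6}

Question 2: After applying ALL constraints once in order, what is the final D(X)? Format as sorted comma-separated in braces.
Constraint 1 (X + U = Z) on D(X)={1,2,3,5} D(U)={1,3,5} D(Z)={1,2,3,4,5,6}: Z {1,2,3,4,5,6}->{2,3,4,5,6}
Constraint 2 (U + X = Z) on D(U)={1,3,5} D(X)={1,2,3,5} D(Z)={2,3,4,5,6}: no change
Constraint 3 (U != Z) on D(U)={1,3,5} D(Z)={2,3,4,5,6}: no change
So after all 3 constraints: D(X) = {1,2,3,5}

Answer: {1,2,3,5}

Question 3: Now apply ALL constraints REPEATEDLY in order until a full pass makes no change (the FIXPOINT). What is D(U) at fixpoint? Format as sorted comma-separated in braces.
Answer: {1,3,5}

Derivation:
pass 0 (initial): D(U)={1,3,5}
pass 1: Z {1,2,3,4,5,6}->{2,3,4,5,6}
pass 2: no change
Fixpoint after 2 passes: D(U) = {1,3,5}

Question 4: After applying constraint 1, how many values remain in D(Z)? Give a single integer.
Answer: 5

Derivation:
Constraint 1 (X + U = Z) on D(X)={1,2,3,5} D(U)={1,3,5} D(Z)={1,2,3,4,5,6}: Z {1,2,3,4,5,6}->{2,3,4,5,6}
So after constraint 1: D(Z)={2,3,4,5,6}, size = 5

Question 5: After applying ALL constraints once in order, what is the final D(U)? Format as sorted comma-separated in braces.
Constraint 1 (X + U = Z) on D(X)={1,2,3,5} D(U)={1,3,5} D(Z)={1,2,3,4,5,6}: Z {1,2,3,4,5,6}->{2,3,4,5,6}
Constraint 2 (U + X = Z) on D(U)={1,3,5} D(X)={1,2,3,5} D(Z)={2,3,4,5,6}: no change
Constraint 3 (U != Z) on D(U)={1,3,5} D(Z)={2,3,4,5,6}: no change
So after all 3 constraints: D(U) = {1,3,5}

Answer: {1,3,5}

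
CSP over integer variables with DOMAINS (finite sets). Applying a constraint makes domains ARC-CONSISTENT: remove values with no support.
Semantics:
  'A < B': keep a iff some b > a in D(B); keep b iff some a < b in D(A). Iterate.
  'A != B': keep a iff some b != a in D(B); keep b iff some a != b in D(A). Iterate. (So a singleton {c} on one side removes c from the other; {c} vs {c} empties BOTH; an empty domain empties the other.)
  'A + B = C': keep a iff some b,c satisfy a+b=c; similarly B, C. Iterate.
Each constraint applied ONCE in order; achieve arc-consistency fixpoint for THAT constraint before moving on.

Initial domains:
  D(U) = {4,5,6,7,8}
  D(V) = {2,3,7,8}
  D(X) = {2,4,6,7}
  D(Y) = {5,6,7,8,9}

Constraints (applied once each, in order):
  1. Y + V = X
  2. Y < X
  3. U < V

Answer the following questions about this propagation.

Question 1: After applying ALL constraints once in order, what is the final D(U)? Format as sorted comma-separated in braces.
Constraint 1 (Y + V = X) on D(Y)={5,6,7,8,9} D(V)={2,3,7,8} D(X)={2,4,6,7}: Y {5,6,7,8,9}->{5}; V {2,3,7,8}->{2}; X {2,4,6,7}->{7}
Constraint 2 (Y < X) on D(Y)={5} D(X)={7}: no change
Constraint 3 (U < V) on D(U)={4,5,6,7,8} D(V)={2}: U {4,5,6,7,8}->{}; V {2}->{}
So after all 3 constraints: D(U) = {}

Answer: {}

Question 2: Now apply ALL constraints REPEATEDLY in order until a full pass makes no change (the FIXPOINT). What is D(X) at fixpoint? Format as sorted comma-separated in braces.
pass 0 (initial): D(X)={2,4,6,7}
pass 1: U {4,5,6,7,8}->{}; V {2,3,7,8}->{}; X {2,4,6,7}->{7}; Y {5,6,7,8,9}->{5}
pass 2: X {7}->{}; Y {5}->{}
pass 3: no change
Fixpoint after 3 passes: D(X) = {}

Answer: {}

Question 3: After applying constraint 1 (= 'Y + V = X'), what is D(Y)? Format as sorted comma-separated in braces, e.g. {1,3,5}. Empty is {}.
Answer: {5}

Derivation:
Constraint 1 (Y + V = X) on D(Y)={5,6,7,8,9} D(V)={2,3,7,8} D(X)={2,4,6,7}: Y {5,6,7,8,9}->{5}; V {2,3,7,8}->{2}; X {2,4,6,7}->{7}
So after constraint 1: D(Y) = {5}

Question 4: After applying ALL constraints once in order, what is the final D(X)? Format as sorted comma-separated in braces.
Answer: {7}

Derivation:
Constraint 1 (Y + V = X) on D(Y)={5,6,7,8,9} D(V)={2,3,7,8} D(X)={2,4,6,7}: Y {5,6,7,8,9}->{5}; V {2,3,7,8}->{2}; X {2,4,6,7}->{7}
Constraint 2 (Y < X) on D(Y)={5} D(X)={7}: no change
Constraint 3 (U < V) on D(U)={4,5,6,7,8} D(V)={2}: U {4,5,6,7,8}->{}; V {2}->{}
So after all 3 constraints: D(X) = {7}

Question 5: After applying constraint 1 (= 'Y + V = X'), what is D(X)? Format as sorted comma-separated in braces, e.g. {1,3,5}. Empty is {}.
Answer: {7}

Derivation:
Constraint 1 (Y + V = X) on D(Y)={5,6,7,8,9} D(V)={2,3,7,8} D(X)={2,4,6,7}: Y {5,6,7,8,9}->{5}; V {2,3,7,8}->{2}; X {2,4,6,7}->{7}
So after constraint 1: D(X) = {7}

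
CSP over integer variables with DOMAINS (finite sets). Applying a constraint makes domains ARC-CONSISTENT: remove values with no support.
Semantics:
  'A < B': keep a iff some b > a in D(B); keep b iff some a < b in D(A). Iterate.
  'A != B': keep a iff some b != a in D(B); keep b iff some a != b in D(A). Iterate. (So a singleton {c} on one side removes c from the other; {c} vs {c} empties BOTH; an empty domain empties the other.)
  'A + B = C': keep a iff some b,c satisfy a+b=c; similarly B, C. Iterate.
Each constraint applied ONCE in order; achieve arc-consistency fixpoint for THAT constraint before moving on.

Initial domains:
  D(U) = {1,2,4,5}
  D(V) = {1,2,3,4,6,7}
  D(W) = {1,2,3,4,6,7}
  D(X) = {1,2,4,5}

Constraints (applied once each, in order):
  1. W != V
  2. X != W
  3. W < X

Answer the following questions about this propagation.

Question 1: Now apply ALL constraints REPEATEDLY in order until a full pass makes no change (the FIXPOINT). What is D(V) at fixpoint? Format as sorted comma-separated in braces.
Answer: {1,2,3,4,6,7}

Derivation:
pass 0 (initial): D(V)={1,2,3,4,6,7}
pass 1: W {1,2,3,4,6,7}->{1,2,3,4}; X {1,2,4,5}->{2,4,5}
pass 2: no change
Fixpoint after 2 passes: D(V) = {1,2,3,4,6,7}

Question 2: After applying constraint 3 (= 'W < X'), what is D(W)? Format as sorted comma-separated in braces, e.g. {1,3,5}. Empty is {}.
Answer: {1,2,3,4}

Derivation:
Constraint 1 (W != V) on D(W)={1,2,3,4,6,7} D(V)={1,2,3,4,6,7}: no change
Constraint 2 (X != W) on D(X)={1,2,4,5} D(W)={1,2,3,4,6,7}: no change
Constraint 3 (W < X) on D(W)={1,2,3,4,6,7} D(X)={1,2,4,5}: W {1,2,3,4,6,7}->{1,2,3,4}; X {1,2,4,5}->{2,4,5}
So after constraint 3: D(W) = {1,2,3,4}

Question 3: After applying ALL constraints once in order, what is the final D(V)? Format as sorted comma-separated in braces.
Constraint 1 (W != V) on D(W)={1,2,3,4,6,7} D(V)={1,2,3,4,6,7}: no change
Constraint 2 (X != W) on D(X)={1,2,4,5} D(W)={1,2,3,4,6,7}: no change
Constraint 3 (W < X) on D(W)={1,2,3,4,6,7} D(X)={1,2,4,5}: W {1,2,3,4,6,7}->{1,2,3,4}; X {1,2,4,5}->{2,4,5}
So after all 3 constraints: D(V) = {1,2,3,4,6,7}

Answer: {1,2,3,4,6,7}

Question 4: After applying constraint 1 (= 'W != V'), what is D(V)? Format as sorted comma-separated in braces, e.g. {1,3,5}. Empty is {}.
Answer: {1,2,3,4,6,7}

Derivation:
Constraint 1 (W != V) on D(W)={1,2,3,4,6,7} D(V)={1,2,3,4,6,7}: no change
So after constraint 1: D(V) = {1,2,3,4,6,7}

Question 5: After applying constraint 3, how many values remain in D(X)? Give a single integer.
Answer: 3

Derivation:
Constraint 1 (W != V) on D(W)={1,2,3,4,6,7} D(V)={1,2,3,4,6,7}: no change
Constraint 2 (X != W) on D(X)={1,2,4,5} D(W)={1,2,3,4,6,7}: no change
Constraint 3 (W < X) on D(W)={1,2,3,4,6,7} D(X)={1,2,4,5}: W {1,2,3,4,6,7}->{1,2,3,4}; X {1,2,4,5}->{2,4,5}
So after constraint 3: D(X)={2,4,5}, size = 3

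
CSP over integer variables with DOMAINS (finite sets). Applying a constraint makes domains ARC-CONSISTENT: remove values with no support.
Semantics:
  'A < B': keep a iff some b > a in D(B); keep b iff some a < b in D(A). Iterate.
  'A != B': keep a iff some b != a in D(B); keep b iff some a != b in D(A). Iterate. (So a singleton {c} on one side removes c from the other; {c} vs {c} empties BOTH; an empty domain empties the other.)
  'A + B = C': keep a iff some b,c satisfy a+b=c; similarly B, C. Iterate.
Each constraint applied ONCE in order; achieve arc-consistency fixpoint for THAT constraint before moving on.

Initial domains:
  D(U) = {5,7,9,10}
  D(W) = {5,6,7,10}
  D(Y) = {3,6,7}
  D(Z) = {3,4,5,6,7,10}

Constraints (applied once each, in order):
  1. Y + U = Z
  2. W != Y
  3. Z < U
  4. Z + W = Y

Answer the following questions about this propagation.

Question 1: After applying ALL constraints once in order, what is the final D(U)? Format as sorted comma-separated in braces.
Answer: {}

Derivation:
Constraint 1 (Y + U = Z) on D(Y)={3,6,7} D(U)={5,7,9,10} D(Z)={3,4,5,6,7,10}: Y {3,6,7}->{3}; U {5,7,9,10}->{7}; Z {3,4,5,6,7,10}->{10}
Constraint 2 (W != Y) on D(W)={5,6,7,10} D(Y)={3}: no change
Constraint 3 (Z < U) on D(Z)={10} D(U)={7}: Z {10}->{}; U {7}->{}
Constraint 4 (Z + W = Y) on D(Z)={} D(W)={5,6,7,10} D(Y)={3}: W {5,6,7,10}->{}; Y {3}->{}
So after all 4 constraints: D(U) = {}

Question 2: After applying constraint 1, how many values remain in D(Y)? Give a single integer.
Answer: 1

Derivation:
Constraint 1 (Y + U = Z) on D(Y)={3,6,7} D(U)={5,7,9,10} D(Z)={3,4,5,6,7,10}: Y {3,6,7}->{3}; U {5,7,9,10}->{7}; Z {3,4,5,6,7,10}->{10}
So after constraint 1: D(Y)={3}, size = 1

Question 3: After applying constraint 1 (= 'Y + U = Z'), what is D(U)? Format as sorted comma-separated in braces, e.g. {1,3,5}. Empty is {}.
Answer: {7}

Derivation:
Constraint 1 (Y + U = Z) on D(Y)={3,6,7} D(U)={5,7,9,10} D(Z)={3,4,5,6,7,10}: Y {3,6,7}->{3}; U {5,7,9,10}->{7}; Z {3,4,5,6,7,10}->{10}
So after constraint 1: D(U) = {7}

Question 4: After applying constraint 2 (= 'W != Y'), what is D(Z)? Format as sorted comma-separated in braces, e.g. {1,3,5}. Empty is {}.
Answer: {10}

Derivation:
Constraint 1 (Y + U = Z) on D(Y)={3,6,7} D(U)={5,7,9,10} D(Z)={3,4,5,6,7,10}: Y {3,6,7}->{3}; U {5,7,9,10}->{7}; Z {3,4,5,6,7,10}->{10}
Constraint 2 (W != Y) on D(W)={5,6,7,10} D(Y)={3}: no change
So after constraint 2: D(Z) = {10}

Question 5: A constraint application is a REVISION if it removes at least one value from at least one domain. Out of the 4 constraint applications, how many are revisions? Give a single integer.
Answer: 3

Derivation:
Constraint 1 (Y + U = Z) on D(Y)={3,6,7} D(U)={5,7,9,10} D(Z)={3,4,5,6,7,10}: Y {3,6,7}->{3}; U {5,7,9,10}->{7}; Z {3,4,5,6,7,10}->{10} => REVISION
Constraint 2 (W != Y) on D(W)={5,6,7,10} D(Y)={3}: no change => not a revision
Constraint 3 (Z < U) on D(Z)={10} D(U)={7}: Z {10}->{}; U {7}->{} => REVISION
Constraint 4 (Z + W = Y) on D(Z)={} D(W)={5,6,7,10} D(Y)={3}: W {5,6,7,10}->{}; Y {3}->{} => REVISION
Total revisions = 3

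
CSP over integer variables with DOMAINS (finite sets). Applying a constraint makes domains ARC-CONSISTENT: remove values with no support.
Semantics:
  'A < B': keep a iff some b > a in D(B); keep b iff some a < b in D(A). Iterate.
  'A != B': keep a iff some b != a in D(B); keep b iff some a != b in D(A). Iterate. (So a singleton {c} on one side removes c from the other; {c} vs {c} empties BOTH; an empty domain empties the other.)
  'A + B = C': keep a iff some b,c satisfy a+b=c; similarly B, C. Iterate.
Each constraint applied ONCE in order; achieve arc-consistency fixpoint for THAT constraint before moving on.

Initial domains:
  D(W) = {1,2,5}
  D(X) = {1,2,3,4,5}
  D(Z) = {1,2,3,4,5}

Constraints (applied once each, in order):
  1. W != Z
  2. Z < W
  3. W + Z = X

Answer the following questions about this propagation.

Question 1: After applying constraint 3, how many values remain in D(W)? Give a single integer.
Answer: 1

Derivation:
Constraint 1 (W != Z) on D(W)={1,2,5} D(Z)={1,2,3,4,5}: no change
Constraint 2 (Z < W) on D(Z)={1,2,3,4,5} D(W)={1,2,5}: Z {1,2,3,4,5}->{1,2,3,4}; W {1,2,5}->{2,5}
Constraint 3 (W + Z = X) on D(W)={2,5} D(Z)={1,2,3,4} D(X)={1,2,3,4,5}: W {2,5}->{2}; Z {1,2,3,4}->{1,2,3}; X {1,2,3,4,5}->{3,4,5}
So after constraint 3: D(W)={2}, size = 1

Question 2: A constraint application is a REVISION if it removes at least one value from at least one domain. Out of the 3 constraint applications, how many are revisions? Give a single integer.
Answer: 2

Derivation:
Constraint 1 (W != Z) on D(W)={1,2,5} D(Z)={1,2,3,4,5}: no change => not a revision
Constraint 2 (Z < W) on D(Z)={1,2,3,4,5} D(W)={1,2,5}: Z {1,2,3,4,5}->{1,2,3,4}; W {1,2,5}->{2,5} => REVISION
Constraint 3 (W + Z = X) on D(W)={2,5} D(Z)={1,2,3,4} D(X)={1,2,3,4,5}: W {2,5}->{2}; Z {1,2,3,4}->{1,2,3}; X {1,2,3,4,5}->{3,4,5} => REVISION
Total revisions = 2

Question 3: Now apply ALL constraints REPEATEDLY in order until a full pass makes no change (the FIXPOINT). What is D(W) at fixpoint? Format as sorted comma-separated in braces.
pass 0 (initial): D(W)={1,2,5}
pass 1: W {1,2,5}->{2}; X {1,2,3,4,5}->{3,4,5}; Z {1,2,3,4,5}->{1,2,3}
pass 2: X {3,4,5}->{3}; Z {1,2,3}->{1}
pass 3: no change
Fixpoint after 3 passes: D(W) = {2}

Answer: {2}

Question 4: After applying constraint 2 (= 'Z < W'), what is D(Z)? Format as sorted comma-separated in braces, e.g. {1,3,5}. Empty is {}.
Answer: {1,2,3,4}

Derivation:
Constraint 1 (W != Z) on D(W)={1,2,5} D(Z)={1,2,3,4,5}: no change
Constraint 2 (Z < W) on D(Z)={1,2,3,4,5} D(W)={1,2,5}: Z {1,2,3,4,5}->{1,2,3,4}; W {1,2,5}->{2,5}
So after constraint 2: D(Z) = {1,2,3,4}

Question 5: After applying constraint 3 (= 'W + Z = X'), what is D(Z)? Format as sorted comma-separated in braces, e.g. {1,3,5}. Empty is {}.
Constraint 1 (W != Z) on D(W)={1,2,5} D(Z)={1,2,3,4,5}: no change
Constraint 2 (Z < W) on D(Z)={1,2,3,4,5} D(W)={1,2,5}: Z {1,2,3,4,5}->{1,2,3,4}; W {1,2,5}->{2,5}
Constraint 3 (W + Z = X) on D(W)={2,5} D(Z)={1,2,3,4} D(X)={1,2,3,4,5}: W {2,5}->{2}; Z {1,2,3,4}->{1,2,3}; X {1,2,3,4,5}->{3,4,5}
So after constraint 3: D(Z) = {1,2,3}

Answer: {1,2,3}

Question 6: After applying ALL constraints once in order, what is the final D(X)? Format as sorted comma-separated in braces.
Answer: {3,4,5}

Derivation:
Constraint 1 (W != Z) on D(W)={1,2,5} D(Z)={1,2,3,4,5}: no change
Constraint 2 (Z < W) on D(Z)={1,2,3,4,5} D(W)={1,2,5}: Z {1,2,3,4,5}->{1,2,3,4}; W {1,2,5}->{2,5}
Constraint 3 (W + Z = X) on D(W)={2,5} D(Z)={1,2,3,4} D(X)={1,2,3,4,5}: W {2,5}->{2}; Z {1,2,3,4}->{1,2,3}; X {1,2,3,4,5}->{3,4,5}
So after all 3 constraints: D(X) = {3,4,5}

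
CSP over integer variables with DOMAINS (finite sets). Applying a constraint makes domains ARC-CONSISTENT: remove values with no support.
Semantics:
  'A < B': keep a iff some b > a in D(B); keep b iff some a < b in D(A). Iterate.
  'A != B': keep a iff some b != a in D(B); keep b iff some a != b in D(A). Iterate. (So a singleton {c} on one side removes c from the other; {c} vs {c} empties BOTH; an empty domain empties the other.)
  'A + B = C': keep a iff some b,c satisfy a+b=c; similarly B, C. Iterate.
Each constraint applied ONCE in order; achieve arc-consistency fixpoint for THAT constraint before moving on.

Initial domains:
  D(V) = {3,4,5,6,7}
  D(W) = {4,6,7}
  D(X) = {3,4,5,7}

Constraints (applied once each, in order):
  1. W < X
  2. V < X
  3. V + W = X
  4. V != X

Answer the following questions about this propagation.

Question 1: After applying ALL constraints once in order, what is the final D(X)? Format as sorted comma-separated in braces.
Answer: {7}

Derivation:
Constraint 1 (W < X) on D(W)={4,6,7} D(X)={3,4,5,7}: W {4,6,7}->{4,6}; X {3,4,5,7}->{5,7}
Constraint 2 (V < X) on D(V)={3,4,5,6,7} D(X)={5,7}: V {3,4,5,6,7}->{3,4,5,6}
Constraint 3 (V + W = X) on D(V)={3,4,5,6} D(W)={4,6} D(X)={5,7}: V {3,4,5,6}->{3}; W {4,6}->{4}; X {5,7}->{7}
Constraint 4 (V != X) on D(V)={3} D(X)={7}: no change
So after all 4 constraints: D(X) = {7}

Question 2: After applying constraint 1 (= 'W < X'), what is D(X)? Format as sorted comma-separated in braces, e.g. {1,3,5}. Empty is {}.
Constraint 1 (W < X) on D(W)={4,6,7} D(X)={3,4,5,7}: W {4,6,7}->{4,6}; X {3,4,5,7}->{5,7}
So after constraint 1: D(X) = {5,7}

Answer: {5,7}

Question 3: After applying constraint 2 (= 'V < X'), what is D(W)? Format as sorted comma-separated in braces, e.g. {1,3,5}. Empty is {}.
Constraint 1 (W < X) on D(W)={4,6,7} D(X)={3,4,5,7}: W {4,6,7}->{4,6}; X {3,4,5,7}->{5,7}
Constraint 2 (V < X) on D(V)={3,4,5,6,7} D(X)={5,7}: V {3,4,5,6,7}->{3,4,5,6}
So after constraint 2: D(W) = {4,6}

Answer: {4,6}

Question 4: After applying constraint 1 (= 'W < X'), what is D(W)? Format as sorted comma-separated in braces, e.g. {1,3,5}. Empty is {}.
Constraint 1 (W < X) on D(W)={4,6,7} D(X)={3,4,5,7}: W {4,6,7}->{4,6}; X {3,4,5,7}->{5,7}
So after constraint 1: D(W) = {4,6}

Answer: {4,6}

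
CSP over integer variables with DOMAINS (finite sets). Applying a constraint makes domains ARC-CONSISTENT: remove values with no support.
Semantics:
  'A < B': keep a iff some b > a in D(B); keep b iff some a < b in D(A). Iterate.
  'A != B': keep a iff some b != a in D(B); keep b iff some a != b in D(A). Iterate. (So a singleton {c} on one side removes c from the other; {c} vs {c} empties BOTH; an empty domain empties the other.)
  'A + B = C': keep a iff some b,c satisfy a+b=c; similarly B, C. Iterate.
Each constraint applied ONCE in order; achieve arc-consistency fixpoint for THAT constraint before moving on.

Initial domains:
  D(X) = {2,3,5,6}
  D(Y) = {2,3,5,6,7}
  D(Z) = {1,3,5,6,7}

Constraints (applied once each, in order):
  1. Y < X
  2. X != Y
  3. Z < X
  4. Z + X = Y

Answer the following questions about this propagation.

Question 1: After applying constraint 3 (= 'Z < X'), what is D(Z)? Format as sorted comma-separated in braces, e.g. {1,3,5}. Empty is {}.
Constraint 1 (Y < X) on D(Y)={2,3,5,6,7} D(X)={2,3,5,6}: Y {2,3,5,6,7}->{2,3,5}; X {2,3,5,6}->{3,5,6}
Constraint 2 (X != Y) on D(X)={3,5,6} D(Y)={2,3,5}: no change
Constraint 3 (Z < X) on D(Z)={1,3,5,6,7} D(X)={3,5,6}: Z {1,3,5,6,7}->{1,3,5}
So after constraint 3: D(Z) = {1,3,5}

Answer: {1,3,5}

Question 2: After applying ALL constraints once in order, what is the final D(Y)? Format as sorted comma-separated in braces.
Answer: {}

Derivation:
Constraint 1 (Y < X) on D(Y)={2,3,5,6,7} D(X)={2,3,5,6}: Y {2,3,5,6,7}->{2,3,5}; X {2,3,5,6}->{3,5,6}
Constraint 2 (X != Y) on D(X)={3,5,6} D(Y)={2,3,5}: no change
Constraint 3 (Z < X) on D(Z)={1,3,5,6,7} D(X)={3,5,6}: Z {1,3,5,6,7}->{1,3,5}
Constraint 4 (Z + X = Y) on D(Z)={1,3,5} D(X)={3,5,6} D(Y)={2,3,5}: Z {1,3,5}->{}; X {3,5,6}->{}; Y {2,3,5}->{}
So after all 4 constraints: D(Y) = {}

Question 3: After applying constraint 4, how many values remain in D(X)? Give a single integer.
Answer: 0

Derivation:
Constraint 1 (Y < X) on D(Y)={2,3,5,6,7} D(X)={2,3,5,6}: Y {2,3,5,6,7}->{2,3,5}; X {2,3,5,6}->{3,5,6}
Constraint 2 (X != Y) on D(X)={3,5,6} D(Y)={2,3,5}: no change
Constraint 3 (Z < X) on D(Z)={1,3,5,6,7} D(X)={3,5,6}: Z {1,3,5,6,7}->{1,3,5}
Constraint 4 (Z + X = Y) on D(Z)={1,3,5} D(X)={3,5,6} D(Y)={2,3,5}: Z {1,3,5}->{}; X {3,5,6}->{}; Y {2,3,5}->{}
So after constraint 4: D(X)={}, size = 0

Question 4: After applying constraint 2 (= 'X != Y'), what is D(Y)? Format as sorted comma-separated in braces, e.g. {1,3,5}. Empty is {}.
Constraint 1 (Y < X) on D(Y)={2,3,5,6,7} D(X)={2,3,5,6}: Y {2,3,5,6,7}->{2,3,5}; X {2,3,5,6}->{3,5,6}
Constraint 2 (X != Y) on D(X)={3,5,6} D(Y)={2,3,5}: no change
So after constraint 2: D(Y) = {2,3,5}

Answer: {2,3,5}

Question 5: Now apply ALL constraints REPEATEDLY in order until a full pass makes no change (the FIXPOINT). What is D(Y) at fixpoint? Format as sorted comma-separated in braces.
pass 0 (initial): D(Y)={2,3,5,6,7}
pass 1: X {2,3,5,6}->{}; Y {2,3,5,6,7}->{}; Z {1,3,5,6,7}->{}
pass 2: no change
Fixpoint after 2 passes: D(Y) = {}

Answer: {}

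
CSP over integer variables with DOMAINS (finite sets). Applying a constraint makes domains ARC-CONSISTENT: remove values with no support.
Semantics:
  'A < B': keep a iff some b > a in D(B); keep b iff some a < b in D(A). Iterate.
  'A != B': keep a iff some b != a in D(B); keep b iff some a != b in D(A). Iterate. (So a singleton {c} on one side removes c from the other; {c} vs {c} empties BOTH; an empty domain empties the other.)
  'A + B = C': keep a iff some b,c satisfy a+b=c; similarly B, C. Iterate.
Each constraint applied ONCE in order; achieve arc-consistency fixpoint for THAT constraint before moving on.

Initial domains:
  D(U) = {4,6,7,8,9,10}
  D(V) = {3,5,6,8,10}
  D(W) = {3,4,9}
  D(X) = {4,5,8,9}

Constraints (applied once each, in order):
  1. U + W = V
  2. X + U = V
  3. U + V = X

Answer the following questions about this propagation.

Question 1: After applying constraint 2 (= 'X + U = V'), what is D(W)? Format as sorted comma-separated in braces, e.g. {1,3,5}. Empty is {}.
Constraint 1 (U + W = V) on D(U)={4,6,7,8,9,10} D(W)={3,4,9} D(V)={3,5,6,8,10}: U {4,6,7,8,9,10}->{4,6,7}; W {3,4,9}->{3,4}; V {3,5,6,8,10}->{8,10}
Constraint 2 (X + U = V) on D(X)={4,5,8,9} D(U)={4,6,7} D(V)={8,10}: X {4,5,8,9}->{4}; U {4,6,7}->{4,6}
So after constraint 2: D(W) = {3,4}

Answer: {3,4}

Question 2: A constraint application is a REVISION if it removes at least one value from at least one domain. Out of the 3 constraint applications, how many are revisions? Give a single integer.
Answer: 3

Derivation:
Constraint 1 (U + W = V) on D(U)={4,6,7,8,9,10} D(W)={3,4,9} D(V)={3,5,6,8,10}: U {4,6,7,8,9,10}->{4,6,7}; W {3,4,9}->{3,4}; V {3,5,6,8,10}->{8,10} => REVISION
Constraint 2 (X + U = V) on D(X)={4,5,8,9} D(U)={4,6,7} D(V)={8,10}: X {4,5,8,9}->{4}; U {4,6,7}->{4,6} => REVISION
Constraint 3 (U + V = X) on D(U)={4,6} D(V)={8,10} D(X)={4}: U {4,6}->{}; V {8,10}->{}; X {4}->{} => REVISION
Total revisions = 3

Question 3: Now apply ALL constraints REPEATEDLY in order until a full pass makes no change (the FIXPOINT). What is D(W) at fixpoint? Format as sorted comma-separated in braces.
pass 0 (initial): D(W)={3,4,9}
pass 1: U {4,6,7,8,9,10}->{}; V {3,5,6,8,10}->{}; W {3,4,9}->{3,4}; X {4,5,8,9}->{}
pass 2: W {3,4}->{}
pass 3: no change
Fixpoint after 3 passes: D(W) = {}

Answer: {}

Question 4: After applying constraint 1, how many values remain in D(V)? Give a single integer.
Answer: 2

Derivation:
Constraint 1 (U + W = V) on D(U)={4,6,7,8,9,10} D(W)={3,4,9} D(V)={3,5,6,8,10}: U {4,6,7,8,9,10}->{4,6,7}; W {3,4,9}->{3,4}; V {3,5,6,8,10}->{8,10}
So after constraint 1: D(V)={8,10}, size = 2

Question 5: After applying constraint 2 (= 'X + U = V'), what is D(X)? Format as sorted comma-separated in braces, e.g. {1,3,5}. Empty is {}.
Answer: {4}

Derivation:
Constraint 1 (U + W = V) on D(U)={4,6,7,8,9,10} D(W)={3,4,9} D(V)={3,5,6,8,10}: U {4,6,7,8,9,10}->{4,6,7}; W {3,4,9}->{3,4}; V {3,5,6,8,10}->{8,10}
Constraint 2 (X + U = V) on D(X)={4,5,8,9} D(U)={4,6,7} D(V)={8,10}: X {4,5,8,9}->{4}; U {4,6,7}->{4,6}
So after constraint 2: D(X) = {4}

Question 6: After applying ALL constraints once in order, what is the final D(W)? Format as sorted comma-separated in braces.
Constraint 1 (U + W = V) on D(U)={4,6,7,8,9,10} D(W)={3,4,9} D(V)={3,5,6,8,10}: U {4,6,7,8,9,10}->{4,6,7}; W {3,4,9}->{3,4}; V {3,5,6,8,10}->{8,10}
Constraint 2 (X + U = V) on D(X)={4,5,8,9} D(U)={4,6,7} D(V)={8,10}: X {4,5,8,9}->{4}; U {4,6,7}->{4,6}
Constraint 3 (U + V = X) on D(U)={4,6} D(V)={8,10} D(X)={4}: U {4,6}->{}; V {8,10}->{}; X {4}->{}
So after all 3 constraints: D(W) = {3,4}

Answer: {3,4}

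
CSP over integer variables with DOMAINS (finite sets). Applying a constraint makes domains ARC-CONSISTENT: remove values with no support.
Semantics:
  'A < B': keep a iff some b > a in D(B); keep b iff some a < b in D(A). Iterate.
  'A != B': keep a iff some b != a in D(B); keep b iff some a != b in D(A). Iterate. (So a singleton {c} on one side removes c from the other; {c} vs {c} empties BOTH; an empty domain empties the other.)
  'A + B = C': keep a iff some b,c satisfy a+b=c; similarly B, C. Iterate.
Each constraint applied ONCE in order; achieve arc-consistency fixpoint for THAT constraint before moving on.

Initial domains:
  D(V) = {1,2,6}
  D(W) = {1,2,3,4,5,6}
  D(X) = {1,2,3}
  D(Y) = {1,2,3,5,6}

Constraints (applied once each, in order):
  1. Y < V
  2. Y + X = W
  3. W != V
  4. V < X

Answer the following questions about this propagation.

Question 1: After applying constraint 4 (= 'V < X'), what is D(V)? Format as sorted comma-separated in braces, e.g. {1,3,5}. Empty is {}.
Answer: {2}

Derivation:
Constraint 1 (Y < V) on D(Y)={1,2,3,5,6} D(V)={1,2,6}: Y {1,2,3,5,6}->{1,2,3,5}; V {1,2,6}->{2,6}
Constraint 2 (Y + X = W) on D(Y)={1,2,3,5} D(X)={1,2,3} D(W)={1,2,3,4,5,6}: W {1,2,3,4,5,6}->{2,3,4,5,6}
Constraint 3 (W != V) on D(W)={2,3,4,5,6} D(V)={2,6}: no change
Constraint 4 (V < X) on D(V)={2,6} D(X)={1,2,3}: V {2,6}->{2}; X {1,2,3}->{3}
So after constraint 4: D(V) = {2}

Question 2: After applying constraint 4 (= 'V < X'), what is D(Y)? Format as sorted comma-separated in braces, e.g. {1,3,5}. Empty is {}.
Constraint 1 (Y < V) on D(Y)={1,2,3,5,6} D(V)={1,2,6}: Y {1,2,3,5,6}->{1,2,3,5}; V {1,2,6}->{2,6}
Constraint 2 (Y + X = W) on D(Y)={1,2,3,5} D(X)={1,2,3} D(W)={1,2,3,4,5,6}: W {1,2,3,4,5,6}->{2,3,4,5,6}
Constraint 3 (W != V) on D(W)={2,3,4,5,6} D(V)={2,6}: no change
Constraint 4 (V < X) on D(V)={2,6} D(X)={1,2,3}: V {2,6}->{2}; X {1,2,3}->{3}
So after constraint 4: D(Y) = {1,2,3,5}

Answer: {1,2,3,5}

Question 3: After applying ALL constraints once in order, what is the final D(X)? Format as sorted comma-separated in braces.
Constraint 1 (Y < V) on D(Y)={1,2,3,5,6} D(V)={1,2,6}: Y {1,2,3,5,6}->{1,2,3,5}; V {1,2,6}->{2,6}
Constraint 2 (Y + X = W) on D(Y)={1,2,3,5} D(X)={1,2,3} D(W)={1,2,3,4,5,6}: W {1,2,3,4,5,6}->{2,3,4,5,6}
Constraint 3 (W != V) on D(W)={2,3,4,5,6} D(V)={2,6}: no change
Constraint 4 (V < X) on D(V)={2,6} D(X)={1,2,3}: V {2,6}->{2}; X {1,2,3}->{3}
So after all 4 constraints: D(X) = {3}

Answer: {3}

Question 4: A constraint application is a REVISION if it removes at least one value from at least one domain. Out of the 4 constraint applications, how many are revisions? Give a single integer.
Constraint 1 (Y < V) on D(Y)={1,2,3,5,6} D(V)={1,2,6}: Y {1,2,3,5,6}->{1,2,3,5}; V {1,2,6}->{2,6} => REVISION
Constraint 2 (Y + X = W) on D(Y)={1,2,3,5} D(X)={1,2,3} D(W)={1,2,3,4,5,6}: W {1,2,3,4,5,6}->{2,3,4,5,6} => REVISION
Constraint 3 (W != V) on D(W)={2,3,4,5,6} D(V)={2,6}: no change => not a revision
Constraint 4 (V < X) on D(V)={2,6} D(X)={1,2,3}: V {2,6}->{2}; X {1,2,3}->{3} => REVISION
Total revisions = 3

Answer: 3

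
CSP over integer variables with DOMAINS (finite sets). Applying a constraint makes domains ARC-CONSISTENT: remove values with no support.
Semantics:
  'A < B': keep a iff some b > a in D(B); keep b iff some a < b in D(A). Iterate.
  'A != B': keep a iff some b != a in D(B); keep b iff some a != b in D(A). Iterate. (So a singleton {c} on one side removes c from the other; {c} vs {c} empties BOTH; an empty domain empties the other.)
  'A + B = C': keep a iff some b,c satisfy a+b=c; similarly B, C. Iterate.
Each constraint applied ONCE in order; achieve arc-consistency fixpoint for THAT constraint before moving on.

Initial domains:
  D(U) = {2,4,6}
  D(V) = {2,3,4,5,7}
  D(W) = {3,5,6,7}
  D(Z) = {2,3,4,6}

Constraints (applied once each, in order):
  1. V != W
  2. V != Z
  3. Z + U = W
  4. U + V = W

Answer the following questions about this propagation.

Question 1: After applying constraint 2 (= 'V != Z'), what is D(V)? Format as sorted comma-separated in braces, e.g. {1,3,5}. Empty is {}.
Constraint 1 (V != W) on D(V)={2,3,4,5,7} D(W)={3,5,6,7}: no change
Constraint 2 (V != Z) on D(V)={2,3,4,5,7} D(Z)={2,3,4,6}: no change
So after constraint 2: D(V) = {2,3,4,5,7}

Answer: {2,3,4,5,7}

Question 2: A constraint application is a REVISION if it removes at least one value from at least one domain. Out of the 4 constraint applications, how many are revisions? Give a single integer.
Constraint 1 (V != W) on D(V)={2,3,4,5,7} D(W)={3,5,6,7}: no change => not a revision
Constraint 2 (V != Z) on D(V)={2,3,4,5,7} D(Z)={2,3,4,6}: no change => not a revision
Constraint 3 (Z + U = W) on D(Z)={2,3,4,6} D(U)={2,4,6} D(W)={3,5,6,7}: Z {2,3,4,6}->{2,3,4}; U {2,4,6}->{2,4}; W {3,5,6,7}->{5,6,7} => REVISION
Constraint 4 (U + V = W) on D(U)={2,4} D(V)={2,3,4,5,7} D(W)={5,6,7}: V {2,3,4,5,7}->{2,3,4,5} => REVISION
Total revisions = 2

Answer: 2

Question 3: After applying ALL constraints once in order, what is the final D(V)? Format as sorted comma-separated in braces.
Answer: {2,3,4,5}

Derivation:
Constraint 1 (V != W) on D(V)={2,3,4,5,7} D(W)={3,5,6,7}: no change
Constraint 2 (V != Z) on D(V)={2,3,4,5,7} D(Z)={2,3,4,6}: no change
Constraint 3 (Z + U = W) on D(Z)={2,3,4,6} D(U)={2,4,6} D(W)={3,5,6,7}: Z {2,3,4,6}->{2,3,4}; U {2,4,6}->{2,4}; W {3,5,6,7}->{5,6,7}
Constraint 4 (U + V = W) on D(U)={2,4} D(V)={2,3,4,5,7} D(W)={5,6,7}: V {2,3,4,5,7}->{2,3,4,5}
So after all 4 constraints: D(V) = {2,3,4,5}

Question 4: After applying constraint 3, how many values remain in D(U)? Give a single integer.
Answer: 2

Derivation:
Constraint 1 (V != W) on D(V)={2,3,4,5,7} D(W)={3,5,6,7}: no change
Constraint 2 (V != Z) on D(V)={2,3,4,5,7} D(Z)={2,3,4,6}: no change
Constraint 3 (Z + U = W) on D(Z)={2,3,4,6} D(U)={2,4,6} D(W)={3,5,6,7}: Z {2,3,4,6}->{2,3,4}; U {2,4,6}->{2,4}; W {3,5,6,7}->{5,6,7}
So after constraint 3: D(U)={2,4}, size = 2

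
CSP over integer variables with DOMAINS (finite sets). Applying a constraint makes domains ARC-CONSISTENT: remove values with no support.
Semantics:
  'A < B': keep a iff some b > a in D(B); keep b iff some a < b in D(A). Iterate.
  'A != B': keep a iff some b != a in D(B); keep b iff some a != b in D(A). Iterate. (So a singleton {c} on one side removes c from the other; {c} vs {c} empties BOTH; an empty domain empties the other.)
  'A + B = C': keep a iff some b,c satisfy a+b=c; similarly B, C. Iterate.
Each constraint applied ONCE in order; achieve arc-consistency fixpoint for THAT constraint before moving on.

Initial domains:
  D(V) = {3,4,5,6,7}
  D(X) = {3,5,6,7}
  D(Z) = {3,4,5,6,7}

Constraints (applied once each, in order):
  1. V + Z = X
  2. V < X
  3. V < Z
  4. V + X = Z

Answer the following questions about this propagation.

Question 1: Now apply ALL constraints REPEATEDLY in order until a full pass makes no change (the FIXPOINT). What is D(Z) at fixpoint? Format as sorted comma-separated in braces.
Answer: {}

Derivation:
pass 0 (initial): D(Z)={3,4,5,6,7}
pass 1: V {3,4,5,6,7}->{}; X {3,5,6,7}->{}; Z {3,4,5,6,7}->{}
pass 2: no change
Fixpoint after 2 passes: D(Z) = {}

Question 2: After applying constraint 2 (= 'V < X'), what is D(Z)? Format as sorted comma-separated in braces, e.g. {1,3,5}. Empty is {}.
Answer: {3,4}

Derivation:
Constraint 1 (V + Z = X) on D(V)={3,4,5,6,7} D(Z)={3,4,5,6,7} D(X)={3,5,6,7}: V {3,4,5,6,7}->{3,4}; Z {3,4,5,6,7}->{3,4}; X {3,5,6,7}->{6,7}
Constraint 2 (V < X) on D(V)={3,4} D(X)={6,7}: no change
So after constraint 2: D(Z) = {3,4}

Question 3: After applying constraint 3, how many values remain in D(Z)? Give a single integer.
Answer: 1

Derivation:
Constraint 1 (V + Z = X) on D(V)={3,4,5,6,7} D(Z)={3,4,5,6,7} D(X)={3,5,6,7}: V {3,4,5,6,7}->{3,4}; Z {3,4,5,6,7}->{3,4}; X {3,5,6,7}->{6,7}
Constraint 2 (V < X) on D(V)={3,4} D(X)={6,7}: no change
Constraint 3 (V < Z) on D(V)={3,4} D(Z)={3,4}: V {3,4}->{3}; Z {3,4}->{4}
So after constraint 3: D(Z)={4}, size = 1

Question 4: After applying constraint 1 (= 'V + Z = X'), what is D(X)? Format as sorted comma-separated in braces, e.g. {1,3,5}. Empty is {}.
Answer: {6,7}

Derivation:
Constraint 1 (V + Z = X) on D(V)={3,4,5,6,7} D(Z)={3,4,5,6,7} D(X)={3,5,6,7}: V {3,4,5,6,7}->{3,4}; Z {3,4,5,6,7}->{3,4}; X {3,5,6,7}->{6,7}
So after constraint 1: D(X) = {6,7}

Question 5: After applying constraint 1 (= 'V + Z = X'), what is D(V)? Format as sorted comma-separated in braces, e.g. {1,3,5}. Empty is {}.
Constraint 1 (V + Z = X) on D(V)={3,4,5,6,7} D(Z)={3,4,5,6,7} D(X)={3,5,6,7}: V {3,4,5,6,7}->{3,4}; Z {3,4,5,6,7}->{3,4}; X {3,5,6,7}->{6,7}
So after constraint 1: D(V) = {3,4}

Answer: {3,4}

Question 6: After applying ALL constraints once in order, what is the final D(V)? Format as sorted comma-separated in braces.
Constraint 1 (V + Z = X) on D(V)={3,4,5,6,7} D(Z)={3,4,5,6,7} D(X)={3,5,6,7}: V {3,4,5,6,7}->{3,4}; Z {3,4,5,6,7}->{3,4}; X {3,5,6,7}->{6,7}
Constraint 2 (V < X) on D(V)={3,4} D(X)={6,7}: no change
Constraint 3 (V < Z) on D(V)={3,4} D(Z)={3,4}: V {3,4}->{3}; Z {3,4}->{4}
Constraint 4 (V + X = Z) on D(V)={3} D(X)={6,7} D(Z)={4}: V {3}->{}; X {6,7}->{}; Z {4}->{}
So after all 4 constraints: D(V) = {}

Answer: {}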